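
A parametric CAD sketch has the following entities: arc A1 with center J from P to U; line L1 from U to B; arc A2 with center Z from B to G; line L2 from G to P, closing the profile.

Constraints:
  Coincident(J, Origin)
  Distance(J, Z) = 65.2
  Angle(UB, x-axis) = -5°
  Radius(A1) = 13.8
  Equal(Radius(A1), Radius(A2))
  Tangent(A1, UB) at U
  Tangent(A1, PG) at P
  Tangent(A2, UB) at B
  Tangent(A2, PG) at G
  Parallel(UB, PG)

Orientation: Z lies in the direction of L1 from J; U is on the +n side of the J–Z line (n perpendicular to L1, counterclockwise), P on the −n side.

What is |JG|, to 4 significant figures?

66.64

Tangency of A1 to both parallel lines with radius 13.8 puts U and P at J ± 13.8·n: U = (1.203, 13.75), P = (-1.203, -13.75). Equal radii place B and G the same way about Z: B = Z + 13.8·n = (66.15, 8.065), G = Z − 13.8·n = (63.75, -19.43). Then |JG| = |G − J| = 66.64.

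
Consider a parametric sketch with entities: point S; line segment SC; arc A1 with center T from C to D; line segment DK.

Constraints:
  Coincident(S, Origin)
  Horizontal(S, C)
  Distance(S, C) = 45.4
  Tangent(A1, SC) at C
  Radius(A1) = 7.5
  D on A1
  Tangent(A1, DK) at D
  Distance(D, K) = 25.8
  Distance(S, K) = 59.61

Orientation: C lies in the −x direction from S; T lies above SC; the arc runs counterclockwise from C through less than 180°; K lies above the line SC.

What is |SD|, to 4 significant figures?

39.93

Checks: |SC| = 45.40 ✓; |TD| = 7.500 ✓; ∠(TD, DK) = 90.00° ✓; |DK| = 25.80 ✓; |SK| = 59.61 ✓.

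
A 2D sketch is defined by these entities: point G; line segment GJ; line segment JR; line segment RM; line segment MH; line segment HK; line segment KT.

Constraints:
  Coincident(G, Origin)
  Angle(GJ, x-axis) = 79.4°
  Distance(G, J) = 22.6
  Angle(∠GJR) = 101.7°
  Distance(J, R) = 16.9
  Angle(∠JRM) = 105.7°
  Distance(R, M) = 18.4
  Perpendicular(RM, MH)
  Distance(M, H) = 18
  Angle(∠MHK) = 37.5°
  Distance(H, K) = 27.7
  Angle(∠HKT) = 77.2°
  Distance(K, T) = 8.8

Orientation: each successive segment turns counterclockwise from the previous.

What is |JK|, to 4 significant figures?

21.15

G is at the origin; GJ runs at 79.4° with length 22.6, so J = (4.157, 22.21). ∠GJR = 101.7° gives JR at 157.7° from the x-axis; with |JR| = 16.9, R = (-11.48, 28.63). ∠JRM = 105.7° gives RM at -128.0° from the x-axis; with |RM| = 18.4, M = (-22.81, 14.13). The perpendicularity gives MH at right angles to RM, so MH runs at -38.00°; with |MH| = 18.0, H = (-8.623, 3.046). ∠MHK = 37.5° gives HK at 104.5° from the x-axis; with |HK| = 27.7, K = (-15.56, 29.86). Then |JK| = |K − J| = 21.15.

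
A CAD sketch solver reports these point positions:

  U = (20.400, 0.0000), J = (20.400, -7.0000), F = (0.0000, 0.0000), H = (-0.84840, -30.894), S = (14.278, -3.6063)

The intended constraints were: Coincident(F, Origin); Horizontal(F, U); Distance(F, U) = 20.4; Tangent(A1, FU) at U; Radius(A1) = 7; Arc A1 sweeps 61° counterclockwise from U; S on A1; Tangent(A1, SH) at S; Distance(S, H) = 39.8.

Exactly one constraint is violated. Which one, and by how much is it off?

Distance(S, H) = 39.8 — off by 8.60.

F = (0.00, 0.00) ✓; F.y = 0.00, U.y = 0.00 ✓; |FU| = 20.40 ✓; ∠(JU, UF) = 90.00° ✓; |JU| = 7.000 ✓; bearing(J→S) − bearing(J→U) = 61.00° ✓; |JS| = 7.000 ✓; ∠(JS, SH) = 90.00° ✓; |SH| = 31.20 ✗.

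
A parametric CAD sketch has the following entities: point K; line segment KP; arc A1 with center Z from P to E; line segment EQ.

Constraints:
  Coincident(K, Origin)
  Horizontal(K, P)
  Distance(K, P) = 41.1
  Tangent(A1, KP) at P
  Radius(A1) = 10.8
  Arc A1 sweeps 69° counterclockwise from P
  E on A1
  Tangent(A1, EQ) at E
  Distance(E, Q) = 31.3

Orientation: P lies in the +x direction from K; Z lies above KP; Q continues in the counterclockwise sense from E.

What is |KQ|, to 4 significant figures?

72.12

K is at the origin; K and P share the same y with |KP| = 41.1 and P on the +x side, so P = (41.10, 0.000). The tangent condition forces ZP to be normal to KP, so Z = P + (0, 10.8) = (41.10, 10.80). On A1, P sits at bearing -90° from Z; a 69° counterclockwise sweep puts E at bearing -21°, so E = Z + 10.8·(cos -21°, sin -21°) = (51.18, 6.930). A1 meets EQ tangentially, so ZE is at right angles to EQ, so EQ runs along (−sin -21°, cos -21°); with |EQ| = 31.3, Q = (62.40, 36.15). Then |KQ| = |Q − K| = 72.12.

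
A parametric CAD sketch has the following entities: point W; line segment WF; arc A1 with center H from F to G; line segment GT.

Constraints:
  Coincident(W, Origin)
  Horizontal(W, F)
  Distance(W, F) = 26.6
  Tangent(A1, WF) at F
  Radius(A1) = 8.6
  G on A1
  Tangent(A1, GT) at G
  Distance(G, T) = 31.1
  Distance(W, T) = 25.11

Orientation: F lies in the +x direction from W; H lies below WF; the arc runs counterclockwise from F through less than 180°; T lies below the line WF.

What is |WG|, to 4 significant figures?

20.57

W is at the origin; WF is horizontal with |WF| = 26.6 and F on the +x side, so F = (26.60, 0.000). Since A1 is tangent to WF there, HF ⟂ WF, so H = F + (0, -8.6) = (26.60, -8.600). Since HG ⟂ GT (tangency), |HT| = √(8.6² + 31.1²) = 32.27 regardless of where G sits on A1. So T lies on both circle(W, 25.11) and circle(H, 32.27); the below-WF intersection is T = (-1.139, -25.08). G is the foot of the tangent from T: G = (20.40, -2.645).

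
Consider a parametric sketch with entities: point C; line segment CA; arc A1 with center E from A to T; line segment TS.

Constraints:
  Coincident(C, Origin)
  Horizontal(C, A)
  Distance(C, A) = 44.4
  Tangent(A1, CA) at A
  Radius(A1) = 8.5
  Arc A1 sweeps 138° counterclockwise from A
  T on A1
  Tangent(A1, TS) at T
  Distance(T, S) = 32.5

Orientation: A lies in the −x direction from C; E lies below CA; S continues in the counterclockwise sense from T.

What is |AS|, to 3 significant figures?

41.0

C is at the origin; C and A share the same y with |CA| = 44.4 and A on the −x side, so A = (-44.4, 0.00). Tangency of A1 to CA means the radius EA is perpendicular to CA, so E = A + (0, -8.5) = (-44.4, -8.50). On A1, A sits at bearing 90° from E; a 138° counterclockwise sweep puts T at bearing 228°, so T = E + 8.5·(cos 228°, sin 228°) = (-50.1, -14.8). The tangent condition forces ET to be normal to TS, so TS runs along (−sin 228°, cos 228°); with |TS| = 32.5, S = (-25.9, -36.6). Then |AS| = |S − A| = 41.0.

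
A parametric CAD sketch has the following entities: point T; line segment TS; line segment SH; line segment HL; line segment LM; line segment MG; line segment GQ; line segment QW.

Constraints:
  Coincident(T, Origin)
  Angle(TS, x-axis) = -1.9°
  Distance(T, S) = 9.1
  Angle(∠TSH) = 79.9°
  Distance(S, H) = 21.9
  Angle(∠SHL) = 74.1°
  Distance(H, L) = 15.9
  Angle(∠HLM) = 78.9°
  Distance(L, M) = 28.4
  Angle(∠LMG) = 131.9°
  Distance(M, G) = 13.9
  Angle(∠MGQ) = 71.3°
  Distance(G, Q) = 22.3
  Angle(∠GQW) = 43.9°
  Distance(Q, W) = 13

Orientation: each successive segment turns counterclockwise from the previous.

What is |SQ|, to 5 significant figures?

14.508

T is at the origin; TS runs at -1.9° with length 9.1, so S = (9.0950, -0.30171). ∠TSH = 79.9° gives SH at 98.200° from the x-axis; with |SH| = 21.9, H = (5.9714, 21.374). ∠SHL = 74.1° gives HL at -155.90° from the x-axis; with |HL| = 15.9, L = (-8.5426, 14.882). ∠HLM = 78.9° gives LM at -54.800° from the x-axis; with |LM| = 28.4, M = (7.8280, -8.3250). ∠LMG = 131.9° gives MG at -6.7000° from the x-axis; with |MG| = 13.9, G = (21.633, -9.9467). ∠MGQ = 71.3° gives GQ at 102.00° from the x-axis; with |GQ| = 22.3, Q = (16.997, 11.866). Then |SQ| = |Q − S| = 14.508.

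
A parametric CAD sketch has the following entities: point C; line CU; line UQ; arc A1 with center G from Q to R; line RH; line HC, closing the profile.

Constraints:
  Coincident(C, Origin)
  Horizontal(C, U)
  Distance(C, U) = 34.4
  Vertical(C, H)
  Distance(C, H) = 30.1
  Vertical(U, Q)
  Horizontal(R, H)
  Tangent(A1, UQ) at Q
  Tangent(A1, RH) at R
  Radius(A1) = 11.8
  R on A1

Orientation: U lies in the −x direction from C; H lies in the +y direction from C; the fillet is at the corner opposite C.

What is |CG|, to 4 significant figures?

29.08

C is at the origin; CU is horizontal with |CU| = 34.4 and U on the −x side, so U = (-34.40, 0.000). C and H share the same x with |CH| = 30.1 and H on the +y side, so H = (0.000, 30.10). The virtual corner opposite C is at (-34.40, 30.10). The tangent condition forces GQ to be normal to UQ and since A1 is tangent to RH there, GR ⟂ RH, with radius 11.8, so the center G sits 11.8 in from both sides at G = (-22.60, 18.30). Then |CG| = |G − C| = 29.08.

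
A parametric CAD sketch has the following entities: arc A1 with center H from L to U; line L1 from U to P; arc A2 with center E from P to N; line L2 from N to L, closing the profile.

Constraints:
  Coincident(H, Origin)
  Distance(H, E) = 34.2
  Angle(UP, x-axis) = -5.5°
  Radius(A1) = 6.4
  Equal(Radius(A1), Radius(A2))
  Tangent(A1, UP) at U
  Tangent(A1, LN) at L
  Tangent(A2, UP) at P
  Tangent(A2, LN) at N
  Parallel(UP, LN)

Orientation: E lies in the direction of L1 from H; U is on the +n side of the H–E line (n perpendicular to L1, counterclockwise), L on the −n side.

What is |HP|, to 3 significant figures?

34.8

The slot axis is L1's direction at -5.5°, so u = (cos -5.5°, sin -5.5°) = (0.995, -0.0958) and n = (−sin -5.5°, cos -5.5°) = (0.0958, 0.995). H is at the origin and E lies 34.2 along u from H, so E = 34.2·u = (34.0, -3.28). Tangency of A1 to both parallel lines with radius 6.4 puts U and L at H ± 6.4·n: U = (0.613, 6.37), L = (-0.613, -6.37). Equal radii place P and N the same way about E: P = E + 6.4·n = (34.7, 3.09), N = E − 6.4·n = (33.4, -9.65). Then |HP| = |P − H| = 34.8.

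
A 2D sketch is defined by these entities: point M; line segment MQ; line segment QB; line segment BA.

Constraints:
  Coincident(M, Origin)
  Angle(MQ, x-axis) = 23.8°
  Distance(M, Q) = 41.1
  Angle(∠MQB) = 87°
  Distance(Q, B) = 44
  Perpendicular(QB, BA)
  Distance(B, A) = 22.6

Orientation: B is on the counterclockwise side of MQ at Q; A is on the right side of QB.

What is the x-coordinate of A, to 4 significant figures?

37.94

M is at the origin; MQ runs at 23.8° with length 41.1, so Q = 41.1·(cos 23.8°, sin 23.8°) = (37.60, 16.59). ∠MQB = 87.0°, so QB runs at 23.8° + (180° − 87.0°) = 116.8° from the x-axis; with |QB| = 44.0, B = Q + 44.0·(cos 116.8°, sin 116.8°) = (17.77, 55.86). The perpendicularity gives BA at right angles to QB; with |BA| = 22.6 on the right of QB, A = B + 22.6·(0.8926, 0.4509) = (37.94, 66.05). So A.x = 37.94.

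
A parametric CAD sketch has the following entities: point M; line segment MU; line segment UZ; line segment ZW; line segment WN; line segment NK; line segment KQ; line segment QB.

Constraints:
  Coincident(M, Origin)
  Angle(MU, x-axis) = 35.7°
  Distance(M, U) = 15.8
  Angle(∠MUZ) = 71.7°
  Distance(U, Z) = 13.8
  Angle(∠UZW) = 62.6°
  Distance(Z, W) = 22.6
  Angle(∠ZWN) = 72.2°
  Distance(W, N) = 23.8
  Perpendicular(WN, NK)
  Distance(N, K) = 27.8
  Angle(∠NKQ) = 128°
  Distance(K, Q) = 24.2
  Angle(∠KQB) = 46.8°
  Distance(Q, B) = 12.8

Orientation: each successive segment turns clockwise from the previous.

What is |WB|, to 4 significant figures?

30.53

∠NKQ = 128.0° gives KQ at -79.80° from the x-axis; with |KQ| = 24.2, Q = (34.68, -15.75). ∠KQB = 46.8° gives QB at 147.0° from the x-axis; with |QB| = 12.8, B = (23.94, -8.783). Then |WB| = |B − W| = 30.53.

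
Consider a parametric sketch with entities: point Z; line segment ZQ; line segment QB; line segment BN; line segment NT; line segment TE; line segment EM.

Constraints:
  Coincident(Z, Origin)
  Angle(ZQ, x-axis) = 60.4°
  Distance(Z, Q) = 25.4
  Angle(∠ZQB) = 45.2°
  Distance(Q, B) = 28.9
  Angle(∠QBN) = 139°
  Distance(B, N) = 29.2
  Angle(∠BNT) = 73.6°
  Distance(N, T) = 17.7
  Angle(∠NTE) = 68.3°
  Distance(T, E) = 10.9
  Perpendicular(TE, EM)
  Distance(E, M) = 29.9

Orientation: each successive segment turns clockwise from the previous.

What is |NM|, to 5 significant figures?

14.142

∠NTE = 68.3° gives TE at 26.500° from the x-axis; with |TE| = 10.9, E = (4.3529, -15.466). TE is perpendicular to EM, so EM runs at -63.500°; with |EM| = 29.9, M = (17.694, -42.225). Then |NM| = |M − N| = 14.142.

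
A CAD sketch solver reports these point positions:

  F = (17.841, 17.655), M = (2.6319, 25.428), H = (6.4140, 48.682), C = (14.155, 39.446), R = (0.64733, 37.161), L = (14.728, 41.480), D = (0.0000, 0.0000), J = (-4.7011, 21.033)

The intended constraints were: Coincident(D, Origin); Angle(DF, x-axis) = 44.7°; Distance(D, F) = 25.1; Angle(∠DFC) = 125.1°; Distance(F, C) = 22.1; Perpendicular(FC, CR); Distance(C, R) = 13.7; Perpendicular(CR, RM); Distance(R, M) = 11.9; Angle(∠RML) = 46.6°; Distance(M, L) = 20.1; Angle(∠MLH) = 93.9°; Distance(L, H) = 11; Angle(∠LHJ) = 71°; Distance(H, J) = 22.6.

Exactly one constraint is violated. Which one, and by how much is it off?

Distance(H, J) = 22.6 — off by 7.20.

D = (0.00, 0.00) ✓; DF at 44.70° ✓; |DF| = 25.10 ✓; ∠DFC = 125.1° ✓; |FC| = 22.10 ✓; ∠(FC, CR) = 90.00° ✓; |CR| = 13.70 ✓; ∠(CR, RM) = 90.00° ✓; |RM| = 11.90 ✓; ∠RML = 46.60° ✓; |ML| = 20.10 ✓; ∠MLH = 93.90° ✓; |LH| = 11.00 ✓; ∠LHJ = 71.00° ✓; |HJ| = 29.80 ✗.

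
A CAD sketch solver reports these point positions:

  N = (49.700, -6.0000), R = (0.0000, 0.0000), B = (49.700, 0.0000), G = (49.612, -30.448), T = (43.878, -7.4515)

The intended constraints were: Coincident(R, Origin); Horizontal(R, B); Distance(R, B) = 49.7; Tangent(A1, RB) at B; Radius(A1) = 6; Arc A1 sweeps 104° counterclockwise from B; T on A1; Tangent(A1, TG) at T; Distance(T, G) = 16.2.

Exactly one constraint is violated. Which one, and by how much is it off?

Distance(T, G) = 16.2 — off by 7.50.

R = (0.00, 0.00) ✓; R.y = 0.00, B.y = 0.00 ✓; |RB| = 49.70 ✓; ∠(NB, BR) = 90.00° ✓; |NB| = 6.000 ✓; bearing(N→T) − bearing(N→B) = 104.0° ✓; |NT| = 6.000 ✓; ∠(NT, TG) = 90.00° ✓; |TG| = 23.70 ✗.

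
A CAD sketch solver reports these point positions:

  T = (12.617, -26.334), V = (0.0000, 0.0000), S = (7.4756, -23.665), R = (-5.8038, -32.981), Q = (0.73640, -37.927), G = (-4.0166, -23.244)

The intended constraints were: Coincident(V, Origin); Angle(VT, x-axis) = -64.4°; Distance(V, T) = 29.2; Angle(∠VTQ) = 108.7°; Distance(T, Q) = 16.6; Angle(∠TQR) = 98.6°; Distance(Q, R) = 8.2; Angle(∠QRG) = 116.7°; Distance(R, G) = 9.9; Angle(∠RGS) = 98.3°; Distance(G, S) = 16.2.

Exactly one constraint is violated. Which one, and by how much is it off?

Distance(G, S) = 16.2 — off by 4.70.

V = (0.00, 0.00) ✓; VT at -64.40° ✓; |VT| = 29.20 ✓; ∠VTQ = 108.7° ✓; |TQ| = 16.60 ✓; ∠TQR = 98.60° ✓; |QR| = 8.200 ✓; ∠QRG = 116.7° ✓; |RG| = 9.900 ✓; ∠RGS = 98.30° ✓; |GS| = 11.50 ✗.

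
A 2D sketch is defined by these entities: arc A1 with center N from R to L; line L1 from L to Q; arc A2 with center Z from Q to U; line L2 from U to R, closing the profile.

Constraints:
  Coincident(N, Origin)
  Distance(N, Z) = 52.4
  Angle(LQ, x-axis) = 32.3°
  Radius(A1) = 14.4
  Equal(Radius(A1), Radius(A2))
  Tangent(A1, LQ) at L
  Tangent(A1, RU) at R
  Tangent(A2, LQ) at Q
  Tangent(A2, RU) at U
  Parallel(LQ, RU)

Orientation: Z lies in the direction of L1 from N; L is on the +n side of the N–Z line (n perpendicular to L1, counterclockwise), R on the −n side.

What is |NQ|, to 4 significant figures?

54.34

The slot axis is L1's direction at 32.3°, so u = (cos 32.3°, sin 32.3°) = (0.8453, 0.5344) and n = (−sin 32.3°, cos 32.3°) = (-0.5344, 0.8453). N is at the origin and Z lies 52.4 along u from N, so Z = 52.4·u = (44.29, 28.00). Tangency of A1 to both parallel lines with radius 14.4 puts L and R at N ± 14.4·n: L = (-7.695, 12.17), R = (7.695, -12.17). Equal radii place Q and U the same way about Z: Q = Z + 14.4·n = (36.60, 40.17), U = Z − 14.4·n = (51.99, 15.83). Then |NQ| = |Q − N| = 54.34.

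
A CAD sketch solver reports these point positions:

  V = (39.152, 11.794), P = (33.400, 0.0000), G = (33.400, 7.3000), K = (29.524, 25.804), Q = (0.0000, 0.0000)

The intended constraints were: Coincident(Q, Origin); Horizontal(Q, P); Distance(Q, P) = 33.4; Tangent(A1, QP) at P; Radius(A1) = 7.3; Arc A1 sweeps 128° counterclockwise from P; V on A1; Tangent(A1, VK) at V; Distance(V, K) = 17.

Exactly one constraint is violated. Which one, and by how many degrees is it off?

Tangent(A1, VK) at V — off by 3.50°.

Q = (0.00, 0.00) ✓; Q.y = 0.00, P.y = 0.00 ✓; |QP| = 33.40 ✓; ∠(GP, PQ) = 90.00° ✓; |GP| = 7.300 ✓; bearing(G→V) − bearing(G→P) = 128.0° ✓; |GV| = 7.299 ✓; ∠(GV, VK) = 93.50° ✗; |VK| = 17.00 ✓.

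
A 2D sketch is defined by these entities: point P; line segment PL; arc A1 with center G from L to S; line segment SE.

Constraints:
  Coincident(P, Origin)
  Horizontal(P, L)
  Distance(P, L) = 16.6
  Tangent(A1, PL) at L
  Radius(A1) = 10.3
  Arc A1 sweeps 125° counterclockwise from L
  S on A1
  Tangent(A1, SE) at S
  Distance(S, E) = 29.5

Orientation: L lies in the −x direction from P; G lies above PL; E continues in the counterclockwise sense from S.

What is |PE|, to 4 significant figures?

47.53

P is at the origin; PL is horizontal with |PL| = 16.6 and L on the −x side, so L = (-16.60, 0.000). A1 meets PL tangentially, so GL is at right angles to PL, so G = L + (0, 10.3) = (-16.60, 10.30). On A1, L sits at bearing -90° from G; a 125° counterclockwise sweep puts S at bearing 35°, so S = G + 10.3·(cos 35°, sin 35°) = (-8.163, 16.21). A1 meets SE tangentially, so GS is at right angles to SE, so SE runs along (−sin 35°, cos 35°); with |SE| = 29.5, E = (-25.08, 40.37). Then |PE| = |E − P| = 47.53.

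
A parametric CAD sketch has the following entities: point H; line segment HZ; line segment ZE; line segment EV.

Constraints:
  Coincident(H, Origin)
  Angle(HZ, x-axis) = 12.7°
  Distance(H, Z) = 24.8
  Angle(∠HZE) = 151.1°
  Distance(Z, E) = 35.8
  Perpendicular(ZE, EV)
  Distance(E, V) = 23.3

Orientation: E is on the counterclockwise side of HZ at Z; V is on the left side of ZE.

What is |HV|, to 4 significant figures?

58.61

∠HZE = 151.1°, so ZE runs at 12.7° + (180° − 151.1°) = 41.60° from the x-axis; with |ZE| = 35.8, E = Z + 35.8·(cos 41.60°, sin 41.60°) = (50.96, 29.22). The perpendicularity gives EV at right angles to ZE; with |EV| = 23.3 on the left of ZE, V = E + 23.3·(-0.6639, 0.7478) = (35.49, 46.64). Then |HV| = |V − H| = 58.61.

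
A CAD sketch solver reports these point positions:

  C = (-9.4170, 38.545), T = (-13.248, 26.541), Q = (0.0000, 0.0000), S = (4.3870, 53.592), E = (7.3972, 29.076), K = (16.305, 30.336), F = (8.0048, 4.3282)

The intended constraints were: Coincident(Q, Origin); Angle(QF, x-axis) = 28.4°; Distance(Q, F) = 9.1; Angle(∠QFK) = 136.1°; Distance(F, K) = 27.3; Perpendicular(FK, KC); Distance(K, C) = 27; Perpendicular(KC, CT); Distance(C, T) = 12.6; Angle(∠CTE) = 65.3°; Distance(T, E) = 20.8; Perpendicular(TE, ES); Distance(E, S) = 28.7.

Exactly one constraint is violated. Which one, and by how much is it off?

Distance(E, S) = 28.7 — off by 4.00.

Q = (0.00, 0.00) ✓; QF at 28.40° ✓; |QF| = 9.100 ✓; ∠QFK = 136.1° ✓; |FK| = 27.30 ✓; ∠(FK, KC) = 90.00° ✓; |KC| = 27.00 ✓; ∠(KC, CT) = 90.00° ✓; |CT| = 12.60 ✓; ∠CTE = 65.30° ✓; |TE| = 20.80 ✓; ∠(TE, ES) = 90.00° ✓; |ES| = 24.70 ✗.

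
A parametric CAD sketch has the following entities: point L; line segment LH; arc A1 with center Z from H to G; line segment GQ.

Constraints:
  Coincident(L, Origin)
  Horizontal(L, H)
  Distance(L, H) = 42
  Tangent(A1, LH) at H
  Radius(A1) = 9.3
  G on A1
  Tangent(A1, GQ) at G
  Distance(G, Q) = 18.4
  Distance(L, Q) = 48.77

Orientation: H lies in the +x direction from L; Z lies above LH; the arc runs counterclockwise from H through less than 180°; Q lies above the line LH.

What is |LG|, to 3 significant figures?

51.7

Checks: |ZG| = 9.300 ✓; ∠(ZG, GQ) = 90.00° ✓; |GQ| = 18.40 ✓; |LQ| = 48.77 ✓.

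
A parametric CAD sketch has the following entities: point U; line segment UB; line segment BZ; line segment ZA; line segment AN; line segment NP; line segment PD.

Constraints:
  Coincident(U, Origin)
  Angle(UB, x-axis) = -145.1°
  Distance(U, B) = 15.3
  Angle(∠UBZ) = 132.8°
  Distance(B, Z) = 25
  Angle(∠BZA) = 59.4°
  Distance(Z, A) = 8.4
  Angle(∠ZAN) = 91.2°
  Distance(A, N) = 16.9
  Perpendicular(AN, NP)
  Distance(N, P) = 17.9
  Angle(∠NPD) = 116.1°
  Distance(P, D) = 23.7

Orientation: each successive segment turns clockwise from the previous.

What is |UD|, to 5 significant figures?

55.580

U is at the origin; UB runs at -145.1° with length 15.3, so B = (-12.548, -8.7538). ∠UBZ = 132.8° gives BZ at 167.70° from the x-axis; with |BZ| = 25.0, Z = (-36.974, -3.4281). ∠BZA = 59.4° gives ZA at 47.100° from the x-axis; with |ZA| = 8.4, A = (-31.256, 2.7253). ∠ZAN = 91.2° gives AN at -41.700° from the x-axis; with |AN| = 16.9, N = (-18.638, -8.5171). AN ⟂ NP, so NP runs at -131.70°; with |NP| = 17.9, P = (-30.546, -21.882). ∠NPD = 116.1° gives PD at 164.40° from the x-axis; with |PD| = 23.7, D = (-53.373, -15.509). Then |UD| = |D − U| = 55.580.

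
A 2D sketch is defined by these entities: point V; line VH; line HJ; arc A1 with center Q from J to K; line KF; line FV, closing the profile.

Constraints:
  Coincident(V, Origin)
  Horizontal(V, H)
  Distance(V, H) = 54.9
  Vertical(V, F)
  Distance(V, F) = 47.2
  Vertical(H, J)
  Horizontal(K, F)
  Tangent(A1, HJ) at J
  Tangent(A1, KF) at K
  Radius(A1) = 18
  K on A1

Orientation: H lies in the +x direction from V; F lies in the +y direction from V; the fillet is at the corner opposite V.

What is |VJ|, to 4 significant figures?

62.18

V is at the origin; VH is horizontal with |VH| = 54.9 and H on the +x side, so H = (54.90, 0.000). VF is vertical with |VF| = 47.2 and F on the +y side, so F = (0.000, 47.20). The virtual corner opposite V is at (54.90, 47.20). Since A1 is tangent to HJ there, QJ ⟂ HJ and since A1 is tangent to KF there, QK ⟂ KF, with radius 18.0, so the center Q sits 18.0 in from both sides at Q = (36.90, 29.20). That places the tangent points at J = (54.90, 29.20) on HJ and K = (36.90, 47.20) on KF. Then |VJ| = |J − V| = 62.18.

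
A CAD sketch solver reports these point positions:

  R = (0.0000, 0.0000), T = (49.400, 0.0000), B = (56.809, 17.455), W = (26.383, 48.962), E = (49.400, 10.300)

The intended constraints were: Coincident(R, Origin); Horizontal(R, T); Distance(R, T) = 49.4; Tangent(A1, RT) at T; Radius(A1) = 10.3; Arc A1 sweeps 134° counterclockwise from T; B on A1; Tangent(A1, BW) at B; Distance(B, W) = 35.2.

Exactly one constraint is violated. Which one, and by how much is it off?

Distance(B, W) = 35.2 — off by 8.60.

R = (0.00, 0.00) ✓; R.y = 0.00, T.y = 0.00 ✓; |RT| = 49.40 ✓; ∠(ET, TR) = 90.00° ✓; |ET| = 10.30 ✓; bearing(E→B) − bearing(E→T) = 134.0° ✓; |EB| = 10.30 ✓; ∠(EB, BW) = 90.00° ✓; |BW| = 43.80 ✗.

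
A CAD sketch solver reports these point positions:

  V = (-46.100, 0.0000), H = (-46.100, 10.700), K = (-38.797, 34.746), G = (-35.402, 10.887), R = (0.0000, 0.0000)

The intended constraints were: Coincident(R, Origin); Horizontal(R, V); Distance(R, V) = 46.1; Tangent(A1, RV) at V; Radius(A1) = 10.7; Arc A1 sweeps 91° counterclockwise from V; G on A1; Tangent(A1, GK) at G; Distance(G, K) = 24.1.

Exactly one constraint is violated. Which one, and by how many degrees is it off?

Tangent(A1, GK) at G — off by 7.10°.

R = (0.00, 0.00) ✓; R.y = 0.00, V.y = 0.00 ✓; |RV| = 46.10 ✓; ∠(HV, VR) = 90.00° ✓; |HV| = 10.70 ✓; bearing(H→G) − bearing(H→V) = 91.00° ✓; |HG| = 10.70 ✓; ∠(HG, GK) = 82.90° ✗; |GK| = 24.10 ✓.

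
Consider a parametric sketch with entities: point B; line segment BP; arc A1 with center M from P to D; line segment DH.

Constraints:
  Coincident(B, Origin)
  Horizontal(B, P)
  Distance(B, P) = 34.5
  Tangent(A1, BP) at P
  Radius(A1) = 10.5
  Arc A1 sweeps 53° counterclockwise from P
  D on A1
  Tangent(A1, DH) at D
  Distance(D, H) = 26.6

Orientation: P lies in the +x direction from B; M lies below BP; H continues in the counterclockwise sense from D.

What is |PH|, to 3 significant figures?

35.2

On A1, P sits at bearing 90° from M; a 53° counterclockwise sweep puts D at bearing 143°, so D = M + 10.5·(cos 143°, sin 143°) = (26.1, -4.18). The tangent condition forces MD to be normal to DH, so DH runs along (−sin 143°, cos 143°); with |DH| = 26.6, H = (10.1, -25.4). Then |PH| = |H − P| = 35.2.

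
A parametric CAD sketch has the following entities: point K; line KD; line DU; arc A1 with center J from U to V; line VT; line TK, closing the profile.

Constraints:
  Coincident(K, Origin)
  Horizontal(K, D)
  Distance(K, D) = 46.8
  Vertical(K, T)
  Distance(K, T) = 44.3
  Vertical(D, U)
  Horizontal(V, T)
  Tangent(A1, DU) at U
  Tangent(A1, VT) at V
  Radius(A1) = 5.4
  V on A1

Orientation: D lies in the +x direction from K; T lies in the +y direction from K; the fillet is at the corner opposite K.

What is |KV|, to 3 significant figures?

60.6

K is at the origin; K and D share the same y with |KD| = 46.8 and D on the +x side, so D = (46.8, 0.00). K and T share the same x with |KT| = 44.3 and T on the +y side, so T = (0.00, 44.3). The virtual corner opposite K is at (46.8, 44.3). The tangent condition forces JU to be normal to DU and tangency of A1 to VT means the radius JV is perpendicular to VT, with radius 5.4, so the center J sits 5.4 in from both sides at J = (41.4, 38.9). That places the tangent points at U = (46.8, 38.9) on DU and V = (41.4, 44.3) on VT. Then |KV| = |V − K| = 60.6.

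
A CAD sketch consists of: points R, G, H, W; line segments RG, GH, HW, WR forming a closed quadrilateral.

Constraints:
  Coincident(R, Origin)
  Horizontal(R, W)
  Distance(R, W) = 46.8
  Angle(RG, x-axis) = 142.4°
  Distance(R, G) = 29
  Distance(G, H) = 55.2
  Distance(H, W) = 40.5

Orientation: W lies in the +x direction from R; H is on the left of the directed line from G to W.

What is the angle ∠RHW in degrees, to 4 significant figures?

64.66°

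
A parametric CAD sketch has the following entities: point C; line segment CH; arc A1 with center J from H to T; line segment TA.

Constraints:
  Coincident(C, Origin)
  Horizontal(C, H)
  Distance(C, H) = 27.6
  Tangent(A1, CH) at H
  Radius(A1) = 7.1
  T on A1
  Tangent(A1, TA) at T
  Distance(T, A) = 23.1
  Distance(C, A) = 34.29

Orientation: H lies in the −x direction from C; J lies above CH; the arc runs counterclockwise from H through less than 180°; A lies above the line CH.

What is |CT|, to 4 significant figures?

21.49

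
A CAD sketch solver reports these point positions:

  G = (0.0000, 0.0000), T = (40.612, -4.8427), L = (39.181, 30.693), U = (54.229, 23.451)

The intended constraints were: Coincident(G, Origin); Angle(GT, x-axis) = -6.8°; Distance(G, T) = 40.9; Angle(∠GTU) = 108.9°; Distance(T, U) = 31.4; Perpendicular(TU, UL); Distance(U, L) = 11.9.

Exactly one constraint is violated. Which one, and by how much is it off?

Distance(U, L) = 11.9 — off by 4.80.

G = (0.00, 0.00) ✓; GT at -6.800° ✓; |GT| = 40.90 ✓; ∠GTU = 108.9° ✓; |TU| = 31.40 ✓; ∠(TU, UL) = 90.00° ✓; |UL| = 16.70 ✗.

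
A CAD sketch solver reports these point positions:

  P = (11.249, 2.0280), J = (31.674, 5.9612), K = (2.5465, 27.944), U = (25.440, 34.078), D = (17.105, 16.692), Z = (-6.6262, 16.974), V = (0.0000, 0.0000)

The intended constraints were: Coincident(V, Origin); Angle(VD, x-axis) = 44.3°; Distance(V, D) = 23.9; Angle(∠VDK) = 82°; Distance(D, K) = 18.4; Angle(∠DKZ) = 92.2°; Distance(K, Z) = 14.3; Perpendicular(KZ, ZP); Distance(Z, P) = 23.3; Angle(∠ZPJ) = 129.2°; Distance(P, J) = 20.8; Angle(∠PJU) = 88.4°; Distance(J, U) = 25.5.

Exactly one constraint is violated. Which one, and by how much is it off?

Distance(J, U) = 25.5 — off by 3.30.

V = (0.00, 0.00) ✓; VD at 44.30° ✓; |VD| = 23.90 ✓; ∠VDK = 82.00° ✓; |DK| = 18.40 ✓; ∠DKZ = 92.20° ✓; |KZ| = 14.30 ✓; ∠(KZ, ZP) = 90.00° ✓; |ZP| = 23.30 ✓; ∠ZPJ = 129.2° ✓; |PJ| = 20.80 ✓; ∠PJU = 88.40° ✓; |JU| = 28.80 ✗.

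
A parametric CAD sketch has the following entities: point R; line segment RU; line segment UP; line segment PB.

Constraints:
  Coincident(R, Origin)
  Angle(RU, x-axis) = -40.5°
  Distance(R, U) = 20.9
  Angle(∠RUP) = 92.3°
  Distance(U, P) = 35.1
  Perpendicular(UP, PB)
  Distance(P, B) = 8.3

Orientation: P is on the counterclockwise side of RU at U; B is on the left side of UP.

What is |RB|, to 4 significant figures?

38.08

∠RUP = 92.3°, so UP runs at -40.5° + (180° − 92.3°) = 47.20° from the x-axis; with |UP| = 35.1, P = U + 35.1·(cos 47.20°, sin 47.20°) = (39.74, 12.18). UP is perpendicular to PB; with |PB| = 8.3 on the left of UP, B = P + 8.3·(-0.7337, 0.6794) = (33.65, 17.82). Then |RB| = |B − R| = 38.08.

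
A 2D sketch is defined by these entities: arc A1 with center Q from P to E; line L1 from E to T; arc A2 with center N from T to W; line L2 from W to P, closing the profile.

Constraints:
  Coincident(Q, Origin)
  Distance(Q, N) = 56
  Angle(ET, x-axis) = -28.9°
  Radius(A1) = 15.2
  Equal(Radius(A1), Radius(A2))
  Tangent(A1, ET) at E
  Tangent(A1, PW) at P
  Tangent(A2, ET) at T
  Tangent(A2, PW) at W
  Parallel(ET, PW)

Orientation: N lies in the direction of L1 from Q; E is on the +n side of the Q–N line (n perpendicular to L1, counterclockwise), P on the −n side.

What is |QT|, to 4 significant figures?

58.03

The slot axis is L1's direction at -28.9°, so u = (cos -28.9°, sin -28.9°) = (0.8755, -0.4833) and n = (−sin -28.9°, cos -28.9°) = (0.4833, 0.8755). Q is at the origin and N lies 56.0 along u from Q, so N = 56.0·u = (49.03, -27.06). Tangency of A1 to both parallel lines with radius 15.2 puts E and P at Q ± 15.2·n: E = (7.346, 13.31), P = (-7.346, -13.31). Equal radii place T and W the same way about N: T = N + 15.2·n = (56.37, -13.76), W = N − 15.2·n = (41.68, -40.37). Then |QT| = |T − Q| = 58.03.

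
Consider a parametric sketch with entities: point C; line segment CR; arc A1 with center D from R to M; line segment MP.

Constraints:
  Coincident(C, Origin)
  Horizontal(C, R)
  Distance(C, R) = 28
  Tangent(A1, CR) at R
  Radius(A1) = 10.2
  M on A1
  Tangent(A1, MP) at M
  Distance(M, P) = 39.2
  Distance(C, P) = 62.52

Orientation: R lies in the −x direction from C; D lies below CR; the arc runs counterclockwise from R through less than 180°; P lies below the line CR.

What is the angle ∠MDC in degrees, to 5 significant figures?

159.72°

C is at the origin; CR is horizontal with |CR| = 28.0 and R on the −x side, so R = (-28.000, 0.0000). Tangency of A1 to CR means the radius DR is perpendicular to CR, so D = R + (0, -10.2) = (-28.000, -10.200). Since DM ⟂ MP (tangency), |DP| = √(10.2² + 39.2²) = 40.505 regardless of where M sits on A1. So P lies on both circle(C, 62.52) and circle(D, 40.505); the below-CR intersection is P = (-38.381, -49.353). M is the foot of the tangent from P: M = (-38.200, -10.153).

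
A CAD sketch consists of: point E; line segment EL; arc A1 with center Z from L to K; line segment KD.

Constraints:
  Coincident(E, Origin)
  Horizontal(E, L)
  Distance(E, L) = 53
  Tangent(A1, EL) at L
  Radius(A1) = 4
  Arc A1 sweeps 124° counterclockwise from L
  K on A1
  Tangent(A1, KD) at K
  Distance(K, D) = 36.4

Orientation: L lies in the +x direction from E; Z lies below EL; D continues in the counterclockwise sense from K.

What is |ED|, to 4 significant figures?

78.94

E is at the origin; E and L share the same y with |EL| = 53.0 and L on the +x side, so L = (53.00, 0.000). Tangency of A1 to EL means the radius ZL is perpendicular to EL, so Z = L + (0, -4) = (53.00, -4.000). On A1, L sits at bearing 90° from Z; a 124° counterclockwise sweep puts K at bearing 214°, so K = Z + 4.0·(cos 214°, sin 214°) = (49.68, -6.237). A1 meets KD tangentially, so ZK is at right angles to KD, so KD runs along (−sin 214°, cos 214°); with |KD| = 36.4, D = (70.04, -36.41). Then |ED| = |D − E| = 78.94.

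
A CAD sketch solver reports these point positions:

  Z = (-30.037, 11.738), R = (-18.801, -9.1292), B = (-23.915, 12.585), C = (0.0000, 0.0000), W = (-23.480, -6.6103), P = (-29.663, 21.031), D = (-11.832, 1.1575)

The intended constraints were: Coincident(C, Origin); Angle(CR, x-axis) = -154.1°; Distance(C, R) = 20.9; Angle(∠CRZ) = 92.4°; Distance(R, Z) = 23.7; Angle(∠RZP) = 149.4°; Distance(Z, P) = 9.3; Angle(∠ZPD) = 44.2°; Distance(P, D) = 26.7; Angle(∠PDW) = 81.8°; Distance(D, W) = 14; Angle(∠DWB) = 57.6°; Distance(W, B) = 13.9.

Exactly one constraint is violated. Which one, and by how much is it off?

Distance(W, B) = 13.9 — off by 5.30.

C = (0.00, 0.00) ✓; CR at -154.1° ✓; |CR| = 20.90 ✓; ∠CRZ = 92.40° ✓; |RZ| = 23.70 ✓; ∠RZP = 149.4° ✓; |ZP| = 9.301 ✓; ∠ZPD = 44.20° ✓; |PD| = 26.70 ✓; ∠PDW = 81.80° ✓; |DW| = 14.00 ✓; ∠DWB = 57.60° ✓; |WB| = 19.20 ✗.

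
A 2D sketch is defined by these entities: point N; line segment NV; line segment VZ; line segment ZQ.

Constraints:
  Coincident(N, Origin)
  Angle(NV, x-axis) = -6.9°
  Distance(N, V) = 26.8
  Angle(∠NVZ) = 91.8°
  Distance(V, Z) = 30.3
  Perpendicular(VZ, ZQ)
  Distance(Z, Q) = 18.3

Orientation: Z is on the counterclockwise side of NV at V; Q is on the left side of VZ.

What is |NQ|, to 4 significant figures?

32.28

∠NVZ = 91.8°, so VZ runs at -6.9° + (180° − 91.8°) = 81.30° from the x-axis; with |VZ| = 30.3, Z = V + 30.3·(cos 81.30°, sin 81.30°) = (31.19, 26.73). The perpendicularity gives ZQ at right angles to VZ; with |ZQ| = 18.3 on the left of VZ, Q = Z + 18.3·(-0.9885, 0.1513) = (13.10, 29.50). Then |NQ| = |Q − N| = 32.28.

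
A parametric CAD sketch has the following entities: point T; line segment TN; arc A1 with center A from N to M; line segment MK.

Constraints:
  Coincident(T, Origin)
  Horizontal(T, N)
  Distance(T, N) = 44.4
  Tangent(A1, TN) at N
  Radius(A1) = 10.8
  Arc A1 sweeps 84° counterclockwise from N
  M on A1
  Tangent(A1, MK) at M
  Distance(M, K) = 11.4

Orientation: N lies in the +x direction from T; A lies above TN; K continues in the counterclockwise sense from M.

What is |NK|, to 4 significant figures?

24.16

T is at the origin; T and N share the same y with |TN| = 44.4 and N on the +x side, so N = (44.40, 0.000). The tangent condition forces AN to be normal to TN, so A = N + (0, 10.8) = (44.40, 10.80). On A1, N sits at bearing -90° from A; an 84° counterclockwise sweep puts M at bearing -6°, so M = A + 10.8·(cos -6°, sin -6°) = (55.14, 9.671). Tangency of A1 to MK means the radius AM is perpendicular to MK, so MK runs along (−sin -6°, cos -6°); with |MK| = 11.4, K = (56.33, 21.01). Then |NK| = |K − N| = 24.16.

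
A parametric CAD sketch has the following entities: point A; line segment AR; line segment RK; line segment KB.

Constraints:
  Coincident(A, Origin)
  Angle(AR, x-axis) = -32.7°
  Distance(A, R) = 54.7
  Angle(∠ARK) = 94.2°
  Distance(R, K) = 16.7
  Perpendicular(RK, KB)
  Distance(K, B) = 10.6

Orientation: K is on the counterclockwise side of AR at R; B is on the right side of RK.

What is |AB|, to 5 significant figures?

68.364

∠ARK = 94.2°, so RK runs at -32.7° + (180° − 94.2°) = 53.100° from the x-axis; with |RK| = 16.7, K = R + 16.7·(cos 53.100°, sin 53.100°) = (56.058, -16.196). The perpendicularity gives KB at right angles to RK; with |KB| = 10.6 on the right of RK, B = K + 10.6·(0.79968, -0.60042) = (64.534, -22.561). Then |AB| = |B − A| = 68.364.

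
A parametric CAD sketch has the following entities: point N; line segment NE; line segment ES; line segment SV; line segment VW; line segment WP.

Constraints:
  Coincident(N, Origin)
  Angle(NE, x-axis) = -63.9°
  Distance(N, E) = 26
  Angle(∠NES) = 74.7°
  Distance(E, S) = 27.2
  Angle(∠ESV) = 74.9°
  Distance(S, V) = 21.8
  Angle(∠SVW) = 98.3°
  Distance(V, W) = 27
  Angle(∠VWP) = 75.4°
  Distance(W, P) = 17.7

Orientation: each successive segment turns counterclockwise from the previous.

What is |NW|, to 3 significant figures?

14.1

N is at the origin; NE runs at -63.9° with length 26.0, so E = (11.4, -23.3). ∠NES = 74.7° gives ES at 41.4° from the x-axis; with |ES| = 27.2, S = (31.8, -5.36). ∠ESV = 74.9° gives SV at 146° from the x-axis; with |SV| = 21.8, V = (13.7, 6.67). ∠SVW = 98.3° gives VW at -132° from the x-axis; with |VW| = 27.0, W = (-4.33, -13.5). Then |NW| = |W − N| = 14.1.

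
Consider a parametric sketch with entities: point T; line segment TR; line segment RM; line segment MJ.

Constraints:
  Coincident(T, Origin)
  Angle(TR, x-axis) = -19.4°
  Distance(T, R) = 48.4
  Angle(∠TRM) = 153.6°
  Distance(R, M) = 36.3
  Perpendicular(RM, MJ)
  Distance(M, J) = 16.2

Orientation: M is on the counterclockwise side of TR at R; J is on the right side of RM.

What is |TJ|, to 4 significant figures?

88.13

∠TRM = 153.6°, so RM runs at -19.4° + (180° − 153.6°) = 7.000° from the x-axis; with |RM| = 36.3, M = R + 36.3·(cos 7.000°, sin 7.000°) = (81.68, -11.65). RM is perpendicular to MJ; with |MJ| = 16.2 on the right of RM, J = M + 16.2·(0.1219, -0.9925) = (83.66, -27.73). Then |TJ| = |J − T| = 88.13.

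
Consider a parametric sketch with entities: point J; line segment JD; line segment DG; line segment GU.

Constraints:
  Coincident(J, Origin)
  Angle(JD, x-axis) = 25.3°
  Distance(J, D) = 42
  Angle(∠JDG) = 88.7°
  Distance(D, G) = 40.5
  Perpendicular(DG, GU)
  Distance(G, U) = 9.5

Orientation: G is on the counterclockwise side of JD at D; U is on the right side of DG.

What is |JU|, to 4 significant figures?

64.92

∠JDG = 88.7°, so DG runs at 25.3° + (180° − 88.7°) = 116.6° from the x-axis; with |DG| = 40.5, G = D + 40.5·(cos 116.6°, sin 116.6°) = (19.84, 54.16). DG is perpendicular to GU; with |GU| = 9.5 on the right of DG, U = G + 9.5·(0.8942, 0.4478) = (28.33, 58.42). Then |JU| = |U − J| = 64.92.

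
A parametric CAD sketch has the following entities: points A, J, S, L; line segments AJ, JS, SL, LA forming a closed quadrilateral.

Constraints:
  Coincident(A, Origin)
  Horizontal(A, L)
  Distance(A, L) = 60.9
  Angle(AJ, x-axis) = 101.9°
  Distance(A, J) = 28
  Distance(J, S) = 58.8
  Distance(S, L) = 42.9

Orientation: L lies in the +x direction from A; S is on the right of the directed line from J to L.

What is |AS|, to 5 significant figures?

33.655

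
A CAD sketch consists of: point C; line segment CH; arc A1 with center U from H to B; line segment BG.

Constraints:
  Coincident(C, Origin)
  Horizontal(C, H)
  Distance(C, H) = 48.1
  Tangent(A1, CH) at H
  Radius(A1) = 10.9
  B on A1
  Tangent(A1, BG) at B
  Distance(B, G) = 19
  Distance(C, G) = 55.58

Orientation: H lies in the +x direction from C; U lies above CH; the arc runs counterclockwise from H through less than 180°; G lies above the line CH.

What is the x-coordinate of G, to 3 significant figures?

45.0

Checks: |UB| = 10.90 ✓; ∠(UB, BG) = 90.00° ✓; |BG| = 19.00 ✓; |CG| = 55.58 ✓.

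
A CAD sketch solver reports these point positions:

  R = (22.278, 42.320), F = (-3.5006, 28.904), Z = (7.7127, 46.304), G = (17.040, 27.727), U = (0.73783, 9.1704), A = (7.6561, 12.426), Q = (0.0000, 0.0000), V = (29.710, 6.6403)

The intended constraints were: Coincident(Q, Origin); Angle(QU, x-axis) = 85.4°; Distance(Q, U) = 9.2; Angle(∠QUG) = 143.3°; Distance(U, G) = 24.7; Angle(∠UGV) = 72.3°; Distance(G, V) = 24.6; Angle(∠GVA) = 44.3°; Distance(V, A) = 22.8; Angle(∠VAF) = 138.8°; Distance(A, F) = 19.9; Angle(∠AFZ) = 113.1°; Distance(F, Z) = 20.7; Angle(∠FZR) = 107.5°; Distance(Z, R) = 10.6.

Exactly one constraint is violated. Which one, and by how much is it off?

Distance(Z, R) = 10.6 — off by 4.50.

Q = (0.00, 0.00) ✓; QU at 85.40° ✓; |QU| = 9.200 ✓; ∠QUG = 143.3° ✓; |UG| = 24.70 ✓; ∠UGV = 72.30° ✓; |GV| = 24.60 ✓; ∠GVA = 44.30° ✓; |VA| = 22.80 ✓; ∠VAF = 138.8° ✓; |AF| = 19.90 ✓; ∠AFZ = 113.1° ✓; |FZ| = 20.70 ✓; ∠FZR = 107.5° ✓; |ZR| = 15.10 ✗.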